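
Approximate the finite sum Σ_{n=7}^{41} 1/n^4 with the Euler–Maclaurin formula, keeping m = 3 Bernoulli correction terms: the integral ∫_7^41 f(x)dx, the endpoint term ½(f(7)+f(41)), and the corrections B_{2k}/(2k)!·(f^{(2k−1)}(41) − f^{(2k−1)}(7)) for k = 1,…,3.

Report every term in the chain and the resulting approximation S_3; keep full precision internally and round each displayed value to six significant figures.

∫_7^41 1/x^4 dx evaluates to 0.000966981.
Endpoint term: (f(7) + f(41))/2 = (0.000416493 + 3.53887e-07)/2 = 0.000208424.
Integral + boundary = 0.00117540.
Order-1 term: 1/12 · (-3.45256e-08 − (-0.000237996)) = 1.98301e-05.
Running total after k=1: 0.00119523.
Order-2 term: −1/720 · (-6.16161e-10 − (-0.000145712)) = -2.02377e-07.
Running total after k=2: 0.00119503.
Order-3 term: 1/30240 · (-2.05265e-11 − (-0.000166528)) = 5.50687e-09.

S_3 ≈ 0.00119504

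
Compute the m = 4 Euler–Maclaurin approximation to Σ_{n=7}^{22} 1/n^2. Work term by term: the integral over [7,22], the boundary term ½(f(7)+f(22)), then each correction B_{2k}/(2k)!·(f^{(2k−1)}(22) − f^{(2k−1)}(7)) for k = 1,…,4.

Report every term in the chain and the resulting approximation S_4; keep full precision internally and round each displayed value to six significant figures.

S_4 ≈ 0.109108

The integral term ∫_7^22 1/x^2 dx = 0.0974026.
Boundary: ½(f(7) + f(22)) = ½(0.0204082 + 0.00206612) = 0.0112371.
Running total after boundary: 0.108640.
k=1: B_{2}/(2)! × [f^{(1)}(22) − f^{(1)}(7)] = 1/12 × (-0.000187829 − (-0.00583090)) = 0.000470256.
Running total after k=1: 0.109110.
k=2: B_{4}/(4)! × [f^{(3)}(22) − f^{(3)}(7)] = −1/720 × (-4.65691e-06 − (-0.00142798)) = -1.97683e-06.
Running total after k=2: 0.109108.
k=3: B_{6}/(6)! × [f^{(5)}(22) − f^{(5)}(7)] = 1/30240 × (-2.88651e-07 − (-0.000874271)) = 2.89015e-08.
Running total after k=3: 0.109108.
k=4: B_{8}/(8)! × [f^{(7)}(22) − f^{(7)}(7)] = −1/1209600 × (-3.33977e-08 − (-0.000999167)) = -8.26003e-10.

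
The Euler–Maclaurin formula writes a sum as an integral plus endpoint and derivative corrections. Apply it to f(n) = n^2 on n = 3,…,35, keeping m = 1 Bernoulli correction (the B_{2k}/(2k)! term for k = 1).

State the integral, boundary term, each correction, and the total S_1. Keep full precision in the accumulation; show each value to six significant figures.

Integral: ∫_3^35 x^2 dx = 14282.7.
Endpoint term: (f(3) + f(35))/2 = (9.00000 + 1225.00)/2 = 617.000.
Running total after boundary: 14899.7.
k=1: B_{2}/(2)! × [f^{(1)}(35) − f^{(1)}(3)] = 1/12 × (70.0000 − 6.00000) = 5.33333.

S_1 ≈ 14905.0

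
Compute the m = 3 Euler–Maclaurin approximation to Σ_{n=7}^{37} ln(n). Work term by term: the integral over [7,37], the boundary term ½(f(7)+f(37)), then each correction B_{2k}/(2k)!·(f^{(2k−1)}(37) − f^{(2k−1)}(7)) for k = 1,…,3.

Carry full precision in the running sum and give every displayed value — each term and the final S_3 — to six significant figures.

S_3 ≈ 92.7514

The integral term ∫_7^37 ln(x) dx = 89.9826.
Endpoint term: (f(7) + f(37))/2 = (1.94591 + 3.61092)/2 = 2.77841.
Integral + boundary = 92.7610.
k=1: B_{2}/(2)! × [f^{(1)}(37) − f^{(1)}(7)] = 1/12 × (0.0270270 − 0.142857) = -0.00965251.
After k=1: 92.7514.
k=2: B_{4}/(4)! × [f^{(3)}(37) − f^{(3)}(7)] = −1/720 × (3.94843e-05 − 0.00583090) = 8.04364e-06.
After k=2: 92.7514.
k=3: B_{6}/(6)! × [f^{(5)}(37) − f^{(5)}(7)] = 1/30240 × (3.46101e-07 − 0.00142798) = -4.72100e-08.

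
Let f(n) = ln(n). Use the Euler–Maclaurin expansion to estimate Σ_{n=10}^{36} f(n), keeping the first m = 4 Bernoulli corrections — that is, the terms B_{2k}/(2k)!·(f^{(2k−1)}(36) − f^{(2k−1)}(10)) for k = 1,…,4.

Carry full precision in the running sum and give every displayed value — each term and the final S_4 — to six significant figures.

S_4 ≈ 82.9179

Integral: ∫_10^36 ln(x) dx = 79.9808.
½[f(10) + f(36)] = ½[2.30259 + 3.58352] = 2.94305.
Running total after boundary: 82.9239.
k=1: B_{2}/(2)! × [f^{(1)}(36) − f^{(1)}(10)] = 1/12 × (0.0277778 − 0.100000) = -0.00601852.
Running total after k=1: 82.9179.
k=2: B_{4}/(4)! × [f^{(3)}(36) − f^{(3)}(10)] = −1/720 × (4.28669e-05 − 0.00200000) = 2.71824e-06.
Running total after k=2: 82.9179.
k=3: B_{6}/(6)! × [f^{(5)}(36) − f^{(5)}(10)] = 1/30240 × (3.96916e-07 − 0.000240000) = -7.92338e-09.
Running total after k=3: 82.9179.
k=4: B_{8}/(8)! × [f^{(7)}(36) − f^{(7)}(10)] = −1/1209600 × (9.18787e-09 − 7.20000e-05) = 5.95162e-11.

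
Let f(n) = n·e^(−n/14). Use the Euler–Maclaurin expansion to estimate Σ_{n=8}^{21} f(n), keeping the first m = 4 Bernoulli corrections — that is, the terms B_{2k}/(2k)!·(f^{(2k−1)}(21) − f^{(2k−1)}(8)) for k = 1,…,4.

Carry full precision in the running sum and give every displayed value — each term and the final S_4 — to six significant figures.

∫_8^21 x·e^(−x/14) dx evaluates to 64.5994.
Endpoint term: (f(8) + f(21))/2 = (4.51774 + 4.68573)/2 = 4.60174.
Running total after boundary: 69.2011.
k=1: B_{2}/(2)! × [f^{(1)}(21) − f^{(1)}(8)] = 1/12 × (-0.111565 − 0.242022) = -0.0294656.
After k=1: 69.1717.
k=2: B_{4}/(4)! × [f^{(3)}(21) − f^{(3)}(8)] = −1/720 × (0.00170763 − 0.00699724) = 7.34668e-06.
After k=2: 69.1717.
k=3: B_{6}/(6)! × [f^{(5)}(21) − f^{(5)}(8)] = 1/30240 × (2.03289e-05 − 6.51003e-05) = -1.48054e-09.
After k=3: 69.1717.
k=4: B_{8}/(8)! × [f^{(7)}(21) − f^{(7)}(8)] = −1/1209600 × (1.62987e-07 − 4.82145e-07) = 2.63855e-13.

S_4 ≈ 69.1717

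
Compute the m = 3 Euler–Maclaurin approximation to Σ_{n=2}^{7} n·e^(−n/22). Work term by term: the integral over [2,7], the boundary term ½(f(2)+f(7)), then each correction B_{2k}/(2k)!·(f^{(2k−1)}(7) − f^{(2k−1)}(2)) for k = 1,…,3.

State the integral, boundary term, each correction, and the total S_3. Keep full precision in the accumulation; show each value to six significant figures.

Integral: ∫_2^7 x·e^(−x/22) dx = 17.9910.
Boundary: ½(f(2) + f(7)) = ½(1.82620 + 5.09229) = 3.45925.
So far: 21.4502.
k=1: B_{2}/(2)! × [f^{(1)}(7) − f^{(1)}(2)] = 1/12 × (0.496003 − 0.830092) = -0.0278407.
Partial sum through k=1: 21.4224.
k=2: B_{4}/(4)! × [f^{(3)}(7) − f^{(3)}(2)] = −1/720 × (0.00403088 − 0.00548821) = 2.02407e-06.
Partial sum through k=2: 21.4224.
k=3: B_{6}/(6)! × [f^{(5)}(7) − f^{(5)}(2)] = 1/30240 × (1.45392e-05 − 1.91350e-05) = -1.51980e-10.

S_3 ≈ 21.4224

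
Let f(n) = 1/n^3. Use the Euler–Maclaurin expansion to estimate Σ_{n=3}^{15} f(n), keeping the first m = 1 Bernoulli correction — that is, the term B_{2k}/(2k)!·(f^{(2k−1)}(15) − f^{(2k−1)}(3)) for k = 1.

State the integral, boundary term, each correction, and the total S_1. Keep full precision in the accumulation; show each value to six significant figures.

S_1 ≈ 0.0750815

∫_3^15 1/x^3 dx evaluates to 0.0533333.
Endpoint term: (f(3) + f(15))/2 = (0.0370370 + 0.000296296)/2 = 0.0186667.
So far: 0.0720000.
k=1: B_{2}/(2)! × [f^{(1)}(15) − f^{(1)}(3)] = 1/12 × (-5.92593e-05 − (-0.0370370)) = 0.00308148.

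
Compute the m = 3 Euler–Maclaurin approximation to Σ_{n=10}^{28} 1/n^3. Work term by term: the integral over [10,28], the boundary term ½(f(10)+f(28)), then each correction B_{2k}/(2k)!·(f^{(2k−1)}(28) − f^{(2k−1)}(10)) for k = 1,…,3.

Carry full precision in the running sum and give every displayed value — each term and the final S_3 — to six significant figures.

∫_10^28 1/x^3 dx evaluates to 0.00436224.
½[f(10) + f(28)] = ½[0.00100000 + 4.55539e-05] = 0.000522777.
Running total after boundary: 0.00488502.
Order-1 term: 1/12 · (-4.88078e-06 − (-0.000300000)) = 2.45933e-05.
After k=1: 0.00490962.
Order-2 term: −1/720 · (-1.24510e-07 − (-6.00000e-05)) = -8.31604e-08.
After k=2: 0.00490953.
Order-3 term: 1/30240 · (-6.67016e-09 − (-2.52000e-05)) = 8.33113e-10.

S_3 ≈ 0.00490953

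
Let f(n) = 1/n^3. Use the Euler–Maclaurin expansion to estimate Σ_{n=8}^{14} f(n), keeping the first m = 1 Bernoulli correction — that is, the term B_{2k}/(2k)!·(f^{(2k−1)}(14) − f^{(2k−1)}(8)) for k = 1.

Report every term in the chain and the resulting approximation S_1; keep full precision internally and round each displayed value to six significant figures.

The integral term ∫_8^14 1/x^3 dx = 0.00526148.
½[f(8) + f(14)] = ½[0.00195312 + 0.000364431] = 0.00115878.
Running total after boundary: 0.00642026.
k=1: B_{2}/(2)! × [f^{(1)}(14) − f^{(1)}(8)] = 1/12 × (-7.80925e-05 − (-0.000732422)) = 5.45275e-05.

S_1 ≈ 0.00647479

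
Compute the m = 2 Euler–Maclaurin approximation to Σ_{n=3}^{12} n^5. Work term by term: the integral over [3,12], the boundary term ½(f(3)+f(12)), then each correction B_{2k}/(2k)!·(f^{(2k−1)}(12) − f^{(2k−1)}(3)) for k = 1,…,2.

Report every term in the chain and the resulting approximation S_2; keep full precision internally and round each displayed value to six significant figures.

S_2 ≈ 630675

∫_3^12 x^5 dx evaluates to 497542.
Endpoint term: (f(3) + f(12))/2 = (243.000 + 248832)/2 = 124538.
Running total after boundary: 622080.
Correction k=1: B_{2}/2! · (f^{(1)}(12) − f^{(1)}(3)) = 1/12 · (103680 − 405.000) = 8606.25.
Running total after k=1: 630686.
Correction k=2: B_{4}/4! · (f^{(3)}(12) − f^{(3)}(3)) = −1/720 · (8640.00 − 540.000) = -11.2500.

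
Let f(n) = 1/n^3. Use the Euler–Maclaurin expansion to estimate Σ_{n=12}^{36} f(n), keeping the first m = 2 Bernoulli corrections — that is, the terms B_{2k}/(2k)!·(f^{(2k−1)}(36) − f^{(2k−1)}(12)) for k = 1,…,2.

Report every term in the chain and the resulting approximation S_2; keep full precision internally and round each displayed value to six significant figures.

S_2 ≈ 0.00339837

The integral term ∫_12^36 1/x^3 dx = 0.00308642.
Endpoint term: (f(12) + f(36))/2 = (0.000578704 + 2.14335e-05)/2 = 0.000300069.
Running total after boundary: 0.00338649.
Order-1 term: 1/12 · (-1.78612e-06 − (-0.000144676)) = 1.19075e-05.
Partial sum through k=1: 0.00339840.
Order-2 term: −1/720 · (-2.75636e-08 − (-2.00939e-05)) = -2.78699e-08.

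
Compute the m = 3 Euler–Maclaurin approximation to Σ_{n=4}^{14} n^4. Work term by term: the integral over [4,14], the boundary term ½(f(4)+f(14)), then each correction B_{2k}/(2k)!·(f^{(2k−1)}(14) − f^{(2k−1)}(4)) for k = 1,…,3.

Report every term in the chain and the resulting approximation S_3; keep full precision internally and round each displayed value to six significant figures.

The integral term ∫_4^14 x^4 dx = 107360.
½[f(4) + f(14)] = ½[256.000 + 38416.0] = 19336.0.
Running total after boundary: 126696.
k=1: B_{2}/(2)! × [f^{(1)}(14) − f^{(1)}(4)] = 1/12 × (10976.0 − 256.000) = 893.333.
Running total after k=1: 127589.
k=2: B_{4}/(4)! × [f^{(3)}(14) − f^{(3)}(4)] = −1/720 × (336.000 − 96.0000) = -0.333333.
Running total after k=2: 127589.
k=3: B_{6}/(6)! × [f^{(5)}(14) − f^{(5)}(4)] = 1/30240 × (0.00000 − 0.00000) = 0.00000.

S_3 ≈ 127589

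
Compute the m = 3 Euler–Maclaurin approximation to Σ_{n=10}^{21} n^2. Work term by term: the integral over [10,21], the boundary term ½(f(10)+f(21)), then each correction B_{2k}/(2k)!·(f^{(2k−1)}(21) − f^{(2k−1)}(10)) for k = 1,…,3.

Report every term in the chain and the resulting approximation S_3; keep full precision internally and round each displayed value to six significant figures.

S_3 ≈ 3026.00

∫_10^21 x^2 dx evaluates to 2753.67.
Boundary: ½(f(10) + f(21)) = ½(100.000 + 441.000) = 270.500.
So far: 3024.17.
Correction k=1: B_{2}/2! · (f^{(1)}(21) − f^{(1)}(10)) = 1/12 · (42.0000 − 20.0000) = 1.83333.
After k=1: 3026.00.
Correction k=2: B_{4}/4! · (f^{(3)}(21) − f^{(3)}(10)) = −1/720 · (0.00000 − 0.00000) = 0.00000.
After k=2: 3026.00.
Correction k=3: B_{6}/6! · (f^{(5)}(21) − f^{(5)}(10)) = 1/30240 · (0.00000 − 0.00000) = 0.00000.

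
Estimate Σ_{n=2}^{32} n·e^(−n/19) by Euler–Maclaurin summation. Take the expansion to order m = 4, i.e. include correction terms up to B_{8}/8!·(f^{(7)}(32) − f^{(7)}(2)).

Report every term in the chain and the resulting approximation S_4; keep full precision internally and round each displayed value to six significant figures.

Integral: ∫_2^32 x·e^(−x/19) dx = 179.297.
Endpoint term: (f(2) + f(32))/2 = (1.80018 + 5.93891)/2 = 3.86954.
Running total after boundary: 183.167.
Order-1 term: 1/12 · (-0.126983 − 0.805342) = -0.0776937.
Running total after k=1: 183.089.
Order-2 term: −1/720 · (0.000676450 − 0.00721750) = 9.08479e-06.
Running total after k=2: 183.089.
Order-3 term: 1/30240 · (4.72204e-06 − 3.38065e-05) = -9.61787e-10.
Running total after k=3: 183.089.
Order-4 term: −1/1209600 · (2.09702e-08 − 1.31911e-07) = 9.17169e-14.

S_4 ≈ 183.089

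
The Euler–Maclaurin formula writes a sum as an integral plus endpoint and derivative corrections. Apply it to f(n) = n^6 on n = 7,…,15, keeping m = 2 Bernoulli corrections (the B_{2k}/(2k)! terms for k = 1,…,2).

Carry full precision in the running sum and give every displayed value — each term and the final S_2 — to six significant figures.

∫_7^15 x^6 dx evaluates to 2.42908e+07.
½[f(7) + f(15)] = ½[117649 + 1.13906e+07] = 5.75414e+06.
So far: 3.00450e+07.
Correction k=1: B_{2}/2! · (f^{(1)}(15) − f^{(1)}(7)) = 1/12 · (4.55625e+06 − 100842) = 371284.
After k=1: 3.04163e+07.
Correction k=2: B_{4}/4! · (f^{(3)}(15) − f^{(3)}(7)) = −1/720 · (405000 − 41160.0) = -505.333.

S_2 ≈ 3.04157e+07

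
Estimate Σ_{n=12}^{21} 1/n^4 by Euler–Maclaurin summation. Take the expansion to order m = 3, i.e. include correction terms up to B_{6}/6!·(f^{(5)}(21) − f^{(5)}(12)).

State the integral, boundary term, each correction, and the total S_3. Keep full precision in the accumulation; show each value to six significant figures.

Integral: ∫_12^21 1/x^4 dx = 0.000156908.
½[f(12) + f(21)] = ½[4.82253e-05 + 5.14189e-06] = 2.66836e-05.
Integral + boundary = 0.000183592.
Order-1 term: 1/12 · (-9.79408e-07 − (-1.60751e-05)) = 1.25797e-06.
Running total after k=1: 0.000184850.
Order-2 term: −1/720 · (-6.66264e-08 − (-3.34898e-06)) = -4.55882e-09.
Running total after k=2: 0.000184845.
Order-3 term: 1/30240 · (-8.46049e-09 − (-1.30238e-06)) = 4.27884e-11.

S_3 ≈ 0.000184845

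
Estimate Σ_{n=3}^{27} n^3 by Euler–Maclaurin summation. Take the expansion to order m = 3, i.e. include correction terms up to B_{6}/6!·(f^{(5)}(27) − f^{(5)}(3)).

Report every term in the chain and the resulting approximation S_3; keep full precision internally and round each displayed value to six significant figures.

∫_3^27 x^3 dx evaluates to 132840.
Endpoint term: (f(3) + f(27))/2 = (27.0000 + 19683.0)/2 = 9855.00.
So far: 142695.
Order-1 term: 1/12 · (2187.00 − 27.0000) = 180.000.
After k=1: 142875.
Order-2 term: −1/720 · (6.00000 − 6.00000) = 0.00000.
After k=2: 142875.
Order-3 term: 1/30240 · (0.00000 − 0.00000) = 0.00000.

S_3 ≈ 142875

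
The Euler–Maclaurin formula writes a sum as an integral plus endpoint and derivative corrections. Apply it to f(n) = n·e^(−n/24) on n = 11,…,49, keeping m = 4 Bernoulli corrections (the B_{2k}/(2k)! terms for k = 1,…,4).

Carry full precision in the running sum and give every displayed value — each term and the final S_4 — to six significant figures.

S_4 ≈ 310.350

∫_11^49 x·e^(−x/24) dx evaluates to 303.732.
½[f(11) + f(49)] = ½[6.95570 + 6.36080] = 6.65825.
Integral + boundary = 310.390.
k=1: B_{2}/(2)! × [f^{(1)}(49) − f^{(1)}(11)] = 1/12 × (-0.135221 − 0.342516) = -0.0398114.
After k=1: 310.350.
k=2: B_{4}/(4)! × [f^{(3)}(49) − f^{(3)}(11)] = −1/720 × (0.000215978 − 0.00279026) = 3.57539e-06.
After k=2: 310.350.
k=3: B_{6}/(6)! × [f^{(5)}(49) − f^{(5)}(11)] = 1/30240 × (1.15749e-06 − 8.65603e-06) = -2.47967e-10.
After k=3: 310.350.
k=4: B_{8}/(8)! × [f^{(7)}(49) − f^{(7)}(11)] = −1/1209600 × (3.36809e-09 − 2.16456e-08) = 1.51104e-14.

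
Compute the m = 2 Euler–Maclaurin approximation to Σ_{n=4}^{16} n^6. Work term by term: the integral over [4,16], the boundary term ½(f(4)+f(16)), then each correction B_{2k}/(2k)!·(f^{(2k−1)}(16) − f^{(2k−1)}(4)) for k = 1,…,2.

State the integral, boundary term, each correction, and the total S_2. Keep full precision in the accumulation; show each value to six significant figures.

S_2 ≈ 4.72593e+07

Integral: ∫_4^16 x^6 dx = 3.83456e+07.
½[f(4) + f(16)] = ½[4096.00 + 1.67772e+07] = 8.39066e+06.
Integral + boundary = 4.67362e+07.
Order-1 term: 1/12 · (6.29146e+06 − 6144.00) = 523776.
After k=1: 4.72600e+07.
Order-2 term: −1/720 · (491520 − 7680.00) = -672.000.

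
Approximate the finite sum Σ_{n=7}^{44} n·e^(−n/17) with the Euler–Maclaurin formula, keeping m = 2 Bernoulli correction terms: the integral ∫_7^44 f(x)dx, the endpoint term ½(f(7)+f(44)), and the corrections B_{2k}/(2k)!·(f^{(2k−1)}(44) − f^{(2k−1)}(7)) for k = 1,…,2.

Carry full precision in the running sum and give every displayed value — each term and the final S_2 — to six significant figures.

The integral term ∫_7^44 x·e^(−x/17) dx = 192.359.
Endpoint term: (f(7) + f(44))/2 = (4.63736 + 3.30671)/2 = 3.97204.
So far: 196.331.
Order-1 term: 1/12 · (-0.119360 − 0.389694) = -0.0424212.
Partial sum through k=1: 196.288.
Order-2 term: −1/720 · (0.000107077 − 0.00593306) = 8.09164e-06.

S_2 ≈ 196.288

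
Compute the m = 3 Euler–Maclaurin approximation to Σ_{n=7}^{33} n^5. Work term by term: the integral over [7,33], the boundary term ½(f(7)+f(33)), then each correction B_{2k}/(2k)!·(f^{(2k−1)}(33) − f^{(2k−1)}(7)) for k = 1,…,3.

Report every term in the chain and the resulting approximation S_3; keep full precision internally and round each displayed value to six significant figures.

S_3 ≈ 2.35294e+08

∫_7^33 x^5 dx evaluates to 2.15225e+08.
½[f(7) + f(33)] = ½[16807.0 + 3.91354e+07] = 1.95761e+07.
Running total after boundary: 2.34801e+08.
Order-1 term: 1/12 · (5.92960e+06 − 12005.0) = 493133.
Running total after k=1: 2.35294e+08.
Order-2 term: −1/720 · (65340.0 − 2940.00) = -86.6667.
Running total after k=2: 2.35294e+08.
Order-3 term: 1/30240 · (120.000 − 120.000) = 0.00000.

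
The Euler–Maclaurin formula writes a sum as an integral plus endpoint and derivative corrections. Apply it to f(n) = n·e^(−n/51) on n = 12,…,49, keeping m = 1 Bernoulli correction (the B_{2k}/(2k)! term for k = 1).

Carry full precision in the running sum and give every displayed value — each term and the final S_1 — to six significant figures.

Integral: ∫_12^49 x·e^(−x/51) dx = 588.134.
Boundary: ½(f(12) + f(49)) = ½(9.48406 + 18.7470) = 14.1156.
Integral + boundary = 602.250.
Correction k=1: B_{2}/2! · (f^{(1)}(49) − f^{(1)}(12)) = 1/12 · (0.0150036 − 0.604376) = -0.0491144.

S_1 ≈ 602.201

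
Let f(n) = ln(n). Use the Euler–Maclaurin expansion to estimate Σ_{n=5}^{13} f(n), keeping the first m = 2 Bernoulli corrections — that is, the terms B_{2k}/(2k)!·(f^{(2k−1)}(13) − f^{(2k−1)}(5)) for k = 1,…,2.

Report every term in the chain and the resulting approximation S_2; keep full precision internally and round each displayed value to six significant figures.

The integral term ∫_5^13 ln(x) dx = 17.2972.
Endpoint term: (f(5) + f(13))/2 = (1.60944 + 2.56495)/2 = 2.08719.
Running total after boundary: 19.3843.
Correction k=1: B_{2}/2! · (f^{(1)}(13) − f^{(1)}(5)) = 1/12 · (0.0769231 − 0.200000) = -0.0102564.
Partial sum through k=1: 19.3741.
Correction k=2: B_{4}/4! · (f^{(3)}(13) − f^{(3)}(5)) = −1/720 · (0.000910332 − 0.0160000) = 2.09579e-05.

S_2 ≈ 19.3741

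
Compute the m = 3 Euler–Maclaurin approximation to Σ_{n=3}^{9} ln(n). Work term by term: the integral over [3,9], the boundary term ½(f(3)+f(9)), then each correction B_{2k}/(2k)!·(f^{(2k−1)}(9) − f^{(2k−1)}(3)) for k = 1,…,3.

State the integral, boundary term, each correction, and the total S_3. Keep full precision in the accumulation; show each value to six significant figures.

S_3 ≈ 12.1087

The integral term ∫_3^9 ln(x) dx = 10.4792.
Endpoint term: (f(3) + f(9))/2 = (1.09861 + 2.19722)/2 = 1.64792.
Integral + boundary = 12.1271.
k=1: B_{2}/(2)! × [f^{(1)}(9) − f^{(1)}(3)] = 1/12 × (0.111111 − 0.333333) = -0.0185185.
Running total after k=1: 12.1086.
k=2: B_{4}/(4)! × [f^{(3)}(9) − f^{(3)}(3)] = −1/720 × (0.00274348 − 0.0740741) = 9.90703e-05.
Running total after k=2: 12.1087.
k=3: B_{6}/(6)! × [f^{(5)}(9) − f^{(5)}(3)] = 1/30240 × (0.000406442 − 0.0987654) = -3.25261e-06.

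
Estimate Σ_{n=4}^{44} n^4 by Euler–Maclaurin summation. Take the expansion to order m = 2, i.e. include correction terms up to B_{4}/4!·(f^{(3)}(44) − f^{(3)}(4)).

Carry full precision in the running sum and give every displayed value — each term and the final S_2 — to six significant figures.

The integral term ∫_4^44 x^4 dx = 3.29830e+07.
½[f(4) + f(44)] = ½[256.000 + 3.74810e+06] = 1.87418e+06.
Running total after boundary: 3.48572e+07.
Correction k=1: B_{2}/2! · (f^{(1)}(44) − f^{(1)}(4)) = 1/12 · (340736 − 256.000) = 28373.3.
Running total after k=1: 3.48856e+07.
Correction k=2: B_{4}/4! · (f^{(3)}(44) − f^{(3)}(4)) = −1/720 · (1056.00 − 96.0000) = -1.33333.

S_2 ≈ 3.48856e+07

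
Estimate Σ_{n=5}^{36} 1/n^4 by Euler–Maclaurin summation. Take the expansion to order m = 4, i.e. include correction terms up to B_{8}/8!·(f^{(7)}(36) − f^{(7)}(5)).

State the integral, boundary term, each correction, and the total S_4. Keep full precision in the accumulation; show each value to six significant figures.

Integral: ∫_5^36 1/x^4 dx = 0.00265952.
½[f(5) + f(36)] = ½[0.00160000 + 5.95374e-07] = 0.000800298.
Integral + boundary = 0.00345982.
Order-1 term: 1/12 · (-6.61527e-08 − (-0.00128000)) = 0.000106661.
Running total after k=1: 0.00356648.
Order-2 term: −1/720 · (-1.53131e-09 − (-0.00153600)) = -2.13333e-06.
Running total after k=2: 0.00356435.
Order-3 term: 1/30240 · (-6.61678e-11 − (-0.00344064)) = 1.13778e-07.
Running total after k=3: 0.00356446.
Order-4 term: −1/1209600 · (-4.59499e-12 − (-0.0123863)) = -1.02400e-08.

S_4 ≈ 0.00356445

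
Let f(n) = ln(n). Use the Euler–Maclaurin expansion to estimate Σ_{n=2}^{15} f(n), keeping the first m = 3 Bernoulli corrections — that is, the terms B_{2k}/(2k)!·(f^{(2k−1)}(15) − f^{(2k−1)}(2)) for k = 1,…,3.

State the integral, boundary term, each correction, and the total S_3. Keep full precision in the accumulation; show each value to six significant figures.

Integral: ∫_2^15 ln(x) dx = 26.2345.
Boundary: ½(f(2) + f(15)) = ½(0.693147 + 2.70805) = 1.70060.
Integral + boundary = 27.9351.
k=1: B_{2}/(2)! × [f^{(1)}(15) − f^{(1)}(2)] = 1/12 × (0.0666667 − 0.500000) = -0.0361111.
Running total after k=1: 27.8989.
k=2: B_{4}/(4)! × [f^{(3)}(15) − f^{(3)}(2)] = −1/720 × (0.000592593 − 0.250000) = 0.000346399.
Running total after k=2: 27.8993.
k=3: B_{6}/(6)! × [f^{(5)}(15) − f^{(5)}(2)] = 1/30240 × (3.16049e-05 − 0.750000) = -2.48005e-05.

S_3 ≈ 27.8993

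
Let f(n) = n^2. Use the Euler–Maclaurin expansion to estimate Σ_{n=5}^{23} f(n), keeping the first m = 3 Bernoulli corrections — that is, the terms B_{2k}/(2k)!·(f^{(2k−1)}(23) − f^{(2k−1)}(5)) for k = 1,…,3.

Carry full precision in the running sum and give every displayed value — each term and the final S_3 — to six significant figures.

S_3 ≈ 4294.00

Integral: ∫_5^23 x^2 dx = 4014.00.
½[f(5) + f(23)] = ½[25.0000 + 529.000] = 277.000.
Running total after boundary: 4291.00.
Order-1 term: 1/12 · (46.0000 − 10.0000) = 3.00000.
Running total after k=1: 4294.00.
Order-2 term: −1/720 · (0.00000 − 0.00000) = 0.00000.
Running total after k=2: 4294.00.
Order-3 term: 1/30240 · (0.00000 − 0.00000) = 0.00000.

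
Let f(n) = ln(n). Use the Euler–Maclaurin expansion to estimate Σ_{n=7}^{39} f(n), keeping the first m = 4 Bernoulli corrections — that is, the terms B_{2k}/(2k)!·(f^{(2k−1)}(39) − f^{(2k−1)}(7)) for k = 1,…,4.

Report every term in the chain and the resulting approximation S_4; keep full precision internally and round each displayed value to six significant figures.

S_4 ≈ 100.053

The integral term ∫_7^39 ln(x) dx = 97.2575.
Endpoint term: (f(7) + f(39))/2 = (1.94591 + 3.66356)/2 = 2.80474.
Integral + boundary = 100.062.
Correction k=1: B_{2}/2! · (f^{(1)}(39) − f^{(1)}(7)) = 1/12 · (0.0256410 − 0.142857) = -0.00976801.
After k=1: 100.053.
Correction k=2: B_{4}/4! · (f^{(3)}(39) − f^{(3)}(7)) = −1/720 · (3.37160e-05 − 0.00583090) = 8.05165e-06.
After k=2: 100.053.
Correction k=3: B_{6}/6! · (f^{(5)}(39) − f^{(5)}(7)) = 1/30240 · (2.66004e-07 − 0.00142798) = -4.72126e-08.
After k=3: 100.053.
Correction k=4: B_{8}/8! · (f^{(7)}(39) − f^{(7)}(7)) = −1/1209600 · (5.24663e-09 − 0.000874271) = 7.22773e-10.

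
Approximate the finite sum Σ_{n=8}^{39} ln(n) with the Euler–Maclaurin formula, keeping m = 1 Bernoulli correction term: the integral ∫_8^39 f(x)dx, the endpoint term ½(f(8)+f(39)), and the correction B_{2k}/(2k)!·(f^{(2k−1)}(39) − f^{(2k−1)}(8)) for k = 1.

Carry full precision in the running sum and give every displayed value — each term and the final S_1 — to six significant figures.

∫_8^39 ln(x) dx evaluates to 95.2434.
Endpoint term: (f(8) + f(39))/2 = (2.07944 + 3.66356)/2 = 2.87150.
Running total after boundary: 98.1149.
Correction k=1: B_{2}/2! · (f^{(1)}(39) − f^{(1)}(8)) = 1/12 · (0.0256410 − 0.125000) = -0.00827991.

S_1 ≈ 98.1066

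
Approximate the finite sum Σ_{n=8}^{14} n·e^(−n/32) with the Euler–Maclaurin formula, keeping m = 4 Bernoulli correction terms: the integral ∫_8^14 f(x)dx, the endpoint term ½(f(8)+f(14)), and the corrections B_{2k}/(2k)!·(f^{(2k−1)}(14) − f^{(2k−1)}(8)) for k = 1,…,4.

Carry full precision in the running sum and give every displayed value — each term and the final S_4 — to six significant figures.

S_4 ≈ 54.0867

∫_8^14 x·e^(−x/32) dx evaluates to 46.4704.
Boundary: ½(f(8) + f(14)) = ½(6.23041 + 9.03908) = 7.63474.
Running total after boundary: 54.1051.
Correction k=1: B_{2}/2! · (f^{(1)}(14) − f^{(1)}(8)) = 1/12 · (0.363177 − 0.584101) = -0.0184103.
Partial sum through k=1: 54.0867.
Correction k=2: B_{4}/4! · (f^{(3)}(14) − f^{(3)}(8)) = −1/720 · (0.00161570 − 0.00209151) = 6.60845e-07.
Partial sum through k=2: 54.0867.
Correction k=3: B_{6}/6! · (f^{(5)}(14) − f^{(5)}(8)) = 1/30240 · (2.80931e-06 − 3.52793e-06) = -2.37640e-11.
Partial sum through k=3: 54.0867.
Correction k=4: B_{8}/8! · (f^{(7)}(14) − f^{(7)}(8)) = −1/1209600 · (3.94608e-09 − 4.89587e-09) = 7.85216e-16.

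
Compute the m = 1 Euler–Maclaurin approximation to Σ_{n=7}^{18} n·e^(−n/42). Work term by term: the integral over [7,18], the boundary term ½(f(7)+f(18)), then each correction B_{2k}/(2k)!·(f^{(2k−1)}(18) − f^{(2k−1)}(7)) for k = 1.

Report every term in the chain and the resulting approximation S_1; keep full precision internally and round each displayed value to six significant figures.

S_1 ≈ 109.231

Integral: ∫_7^18 x·e^(−x/42) dx = 100.433.
Endpoint term: (f(7) + f(18))/2 = (5.92537 + 11.7259)/2 = 8.82564.
Integral + boundary = 109.259.
Correction k=1: B_{2}/2! · (f^{(1)}(18) − f^{(1)}(7)) = 1/12 · (0.372251 − 0.705401) = -0.0277625.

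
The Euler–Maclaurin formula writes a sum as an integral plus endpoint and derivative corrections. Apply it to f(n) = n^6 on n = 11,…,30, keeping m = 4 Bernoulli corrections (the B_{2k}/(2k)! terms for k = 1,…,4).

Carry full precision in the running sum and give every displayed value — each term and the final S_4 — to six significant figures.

S_4 ≈ 3.49895e+09

∫_11^30 x^6 dx evaluates to 3.12150e+09.
Endpoint term: (f(11) + f(30))/2 = (1.77156e+06 + 7.29000e+08)/2 = 3.65386e+08.
Running total after boundary: 3.48689e+09.
Order-1 term: 1/12 · (1.45800e+08 − 966306) = 1.20695e+07.
After k=1: 3.49896e+09.
Order-2 term: −1/720 · (3.24000e+06 − 159720) = -4278.17.
After k=2: 3.49895e+09.
Order-3 term: 1/30240 · (21600.0 − 7920.00) = 0.452381.
After k=3: 3.49895e+09.
Order-4 term: −1/1209600 · (0.00000 − 0.00000) = 0.00000.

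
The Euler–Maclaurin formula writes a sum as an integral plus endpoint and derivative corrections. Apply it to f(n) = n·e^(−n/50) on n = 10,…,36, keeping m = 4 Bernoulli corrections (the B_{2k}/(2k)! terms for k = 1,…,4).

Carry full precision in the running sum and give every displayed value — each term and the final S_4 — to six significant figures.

∫_10^36 x·e^(−x/50) dx evaluates to 363.158.
Endpoint term: (f(10) + f(36))/2 = (8.18731 + 17.5231)/2 = 12.8552.
Running total after boundary: 376.013.
Correction k=1: B_{2}/2! · (f^{(1)}(36) − f^{(1)}(10)) = 1/12 · (0.136291 − 0.654985) = -0.0432245.
After k=1: 375.970.
Correction k=2: B_{4}/4! · (f^{(3)}(36) − f^{(3)}(10)) = −1/720 · (0.000443918 − 0.000916978) = 6.57028e-07.
After k=2: 375.970.
Correction k=3: B_{6}/6! · (f^{(5)}(36) − f^{(5)}(10)) = 1/30240 · (3.33328e-07 − 6.28785e-07) = -9.77041e-12.
After k=3: 375.970.
Correction k=4: B_{8}/8! · (f^{(7)}(36) − f^{(7)}(10)) = −1/1209600 · (1.95635e-10 − 3.56312e-10) = 1.32834e-16.

S_4 ≈ 375.970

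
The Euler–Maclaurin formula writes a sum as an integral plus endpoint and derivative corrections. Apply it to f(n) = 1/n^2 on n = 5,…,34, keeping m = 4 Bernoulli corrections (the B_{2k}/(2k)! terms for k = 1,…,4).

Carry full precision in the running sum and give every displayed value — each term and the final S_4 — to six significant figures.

S_4 ≈ 0.192339

∫_5^34 1/x^2 dx evaluates to 0.170588.
Endpoint term: (f(5) + f(34))/2 = (0.0400000 + 0.000865052)/2 = 0.0204325.
Running total after boundary: 0.191021.
k=1: B_{2}/(2)! × [f^{(1)}(34) − f^{(1)}(5)] = 1/12 × (-5.08854e-05 − (-0.0160000)) = 0.00132909.
Partial sum through k=1: 0.192350.
k=2: B_{4}/(4)! × [f^{(3)}(34) − f^{(3)}(5)] = −1/720 × (-5.28222e-07 − (-0.00768000)) = -1.06659e-05.
Partial sum through k=2: 0.192339.
k=3: B_{6}/(6)! × [f^{(5)}(34) − f^{(5)}(5)] = 1/30240 × (-1.37082e-08 − (-0.00921600)) = 3.04761e-07.
Partial sum through k=3: 0.192339.
k=4: B_{8}/(8)! × [f^{(7)}(34) − f^{(7)}(5)] = −1/1209600 × (-6.64065e-10 − (-0.0206438)) = -1.70667e-08.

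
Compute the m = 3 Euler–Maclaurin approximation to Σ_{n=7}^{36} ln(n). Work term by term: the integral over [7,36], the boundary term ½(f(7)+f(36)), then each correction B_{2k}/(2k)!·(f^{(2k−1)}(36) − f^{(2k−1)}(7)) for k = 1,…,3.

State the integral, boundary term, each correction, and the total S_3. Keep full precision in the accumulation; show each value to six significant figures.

Integral: ∫_7^36 ln(x) dx = 86.3853.
Endpoint term: (f(7) + f(36))/2 = (1.94591 + 3.58352)/2 = 2.76471.
Integral + boundary = 89.1500.
Correction k=1: B_{2}/2! · (f^{(1)}(36) − f^{(1)}(7)) = 1/12 · (0.0277778 − 0.142857) = -0.00958995.
Partial sum through k=1: 89.1404.
Correction k=2: B_{4}/4! · (f^{(3)}(36) − f^{(3)}(7)) = −1/720 · (4.28669e-05 − 0.00583090) = 8.03894e-06.
Partial sum through k=2: 89.1404.
Correction k=3: B_{6}/6! · (f^{(5)}(36) − f^{(5)}(7)) = 1/30240 · (3.96916e-07 − 0.00142798) = -4.72083e-08.

S_3 ≈ 89.1404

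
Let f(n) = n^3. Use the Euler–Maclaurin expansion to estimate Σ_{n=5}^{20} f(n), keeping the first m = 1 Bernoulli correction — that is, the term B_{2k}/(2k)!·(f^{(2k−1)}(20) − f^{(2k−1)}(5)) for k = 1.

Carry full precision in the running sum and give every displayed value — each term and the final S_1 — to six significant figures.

Integral: ∫_5^20 x^3 dx = 39843.8.
Boundary: ½(f(5) + f(20)) = ½(125.000 + 8000.00) = 4062.50.
So far: 43906.2.
Correction k=1: B_{2}/2! · (f^{(1)}(20) − f^{(1)}(5)) = 1/12 · (1200.00 − 75.0000) = 93.7500.

S_1 ≈ 44000.0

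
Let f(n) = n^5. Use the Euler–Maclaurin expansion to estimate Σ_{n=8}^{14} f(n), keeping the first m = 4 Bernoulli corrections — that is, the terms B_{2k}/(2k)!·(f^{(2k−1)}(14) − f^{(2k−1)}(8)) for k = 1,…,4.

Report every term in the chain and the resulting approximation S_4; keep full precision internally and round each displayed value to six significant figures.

S_4 ≈ 1.51082e+06

Integral: ∫_8^14 x^5 dx = 1.21123e+06.
½[f(8) + f(14)] = ½[32768.0 + 537824] = 285296.
So far: 1.49653e+06.
k=1: B_{2}/(2)! × [f^{(1)}(14) − f^{(1)}(8)] = 1/12 × (192080 − 20480.0) = 14300.0.
After k=1: 1.51083e+06.
k=2: B_{4}/(4)! × [f^{(3)}(14) − f^{(3)}(8)] = −1/720 × (11760.0 − 3840.00) = -11.0000.
After k=2: 1.51082e+06.
k=3: B_{6}/(6)! × [f^{(5)}(14) − f^{(5)}(8)] = 1/30240 × (120.000 − 120.000) = 0.00000.
After k=3: 1.51082e+06.
k=4: B_{8}/(8)! × [f^{(7)}(14) − f^{(7)}(8)] = −1/1209600 × (0.00000 − 0.00000) = 0.00000.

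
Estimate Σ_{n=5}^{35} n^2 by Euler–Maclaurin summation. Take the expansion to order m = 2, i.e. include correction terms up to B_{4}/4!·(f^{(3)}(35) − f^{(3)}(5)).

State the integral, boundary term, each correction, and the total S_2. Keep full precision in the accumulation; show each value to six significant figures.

The integral term ∫_5^35 x^2 dx = 14250.0.
Endpoint term: (f(5) + f(35))/2 = (25.0000 + 1225.00)/2 = 625.000.
Running total after boundary: 14875.0.
Correction k=1: B_{2}/2! · (f^{(1)}(35) − f^{(1)}(5)) = 1/12 · (70.0000 − 10.0000) = 5.00000.
Partial sum through k=1: 14880.0.
Correction k=2: B_{4}/4! · (f^{(3)}(35) − f^{(3)}(5)) = −1/720 · (0.00000 − 0.00000) = 0.00000.

S_2 ≈ 14880.0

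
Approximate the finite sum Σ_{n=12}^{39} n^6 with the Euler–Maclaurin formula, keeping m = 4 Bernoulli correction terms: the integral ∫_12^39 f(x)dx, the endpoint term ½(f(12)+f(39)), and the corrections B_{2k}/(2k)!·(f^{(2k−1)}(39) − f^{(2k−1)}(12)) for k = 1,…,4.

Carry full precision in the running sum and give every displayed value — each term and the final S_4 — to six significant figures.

Integral: ∫_12^39 x^6 dx = 1.95993e+10.
Boundary: ½(f(12) + f(39)) = ½(2.98598e+06 + 3.51874e+09) = 1.76086e+09.
So far: 2.13602e+10.
Order-1 term: 1/12 · (5.41345e+08 − 1.49299e+06) = 4.49877e+07.
Running total after k=1: 2.14052e+10.
Order-2 term: −1/720 · (7.11828e+06 − 207360) = -9598.50.
Running total after k=2: 2.14052e+10.
Order-3 term: 1/30240 · (28080.0 − 8640.00) = 0.642857.
Running total after k=3: 2.14052e+10.
Order-4 term: −1/1209600 · (0.00000 − 0.00000) = 0.00000.

S_4 ≈ 2.14052e+10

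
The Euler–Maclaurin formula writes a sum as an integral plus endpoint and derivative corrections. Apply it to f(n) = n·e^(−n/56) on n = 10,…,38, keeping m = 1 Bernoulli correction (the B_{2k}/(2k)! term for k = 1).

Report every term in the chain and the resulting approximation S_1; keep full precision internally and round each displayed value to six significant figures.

S_1 ≈ 434.706

Integral: ∫_10^38 x·e^(−x/56) dx = 420.928.
Endpoint term: (f(10) + f(38))/2 = (8.36464 + 19.2790)/2 = 13.8218.
So far: 434.750.
k=1: B_{2}/(2)! × [f^{(1)}(38) − f^{(1)}(10)] = 1/12 × (0.163074 − 0.687096) = -0.0436685.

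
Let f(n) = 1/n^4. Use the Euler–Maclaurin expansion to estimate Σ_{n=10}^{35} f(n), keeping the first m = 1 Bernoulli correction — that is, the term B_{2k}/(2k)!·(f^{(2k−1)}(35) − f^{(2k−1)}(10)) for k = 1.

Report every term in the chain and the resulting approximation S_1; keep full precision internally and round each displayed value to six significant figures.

S_1 ≈ 0.000379219

∫_10^35 1/x^4 dx evaluates to 0.000325559.
½[f(10) + f(35)] = ½[0.000100000 + 6.66389e-07] = 5.03332e-05.
Integral + boundary = 0.000375892.
k=1: B_{2}/(2)! × [f^{(1)}(35) − f^{(1)}(10)] = 1/12 × (-7.61587e-08 − (-4.00000e-05)) = 3.32699e-06.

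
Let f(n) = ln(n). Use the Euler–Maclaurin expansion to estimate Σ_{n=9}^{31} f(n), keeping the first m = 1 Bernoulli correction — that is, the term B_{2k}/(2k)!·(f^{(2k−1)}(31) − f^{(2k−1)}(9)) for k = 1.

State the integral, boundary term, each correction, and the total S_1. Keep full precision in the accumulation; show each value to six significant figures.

Integral: ∫_9^31 ln(x) dx = 64.6786.
Boundary: ½(f(9) + f(31)) = ½(2.19722 + 3.43399) = 2.81561.
Integral + boundary = 67.4942.
k=1: B_{2}/(2)! × [f^{(1)}(31) − f^{(1)}(9)] = 1/12 × (0.0322581 − 0.111111) = -0.00657109.

S_1 ≈ 67.4876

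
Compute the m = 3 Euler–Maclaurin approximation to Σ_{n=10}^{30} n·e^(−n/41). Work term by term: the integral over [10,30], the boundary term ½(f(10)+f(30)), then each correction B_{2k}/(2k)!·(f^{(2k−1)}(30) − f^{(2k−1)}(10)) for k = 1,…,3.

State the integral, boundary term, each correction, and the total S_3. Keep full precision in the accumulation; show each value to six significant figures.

S_3 ≈ 249.084

∫_10^30 x·e^(−x/41) dx evaluates to 237.988.
Boundary: ½(f(10) + f(30)) = ½(7.83564 + 14.4326) = 11.1341.
Running total after boundary: 249.123.
Order-1 term: 1/12 · (0.129072 − 0.592451) = -0.0386149.
After k=1: 249.084.
Order-2 term: −1/720 · (0.000649165 − 0.00128470) = 8.82686e-07.
After k=2: 249.084.
Order-3 term: 1/30240 · (7.26679e-07 − 1.31883e-06) = -1.95818e-11.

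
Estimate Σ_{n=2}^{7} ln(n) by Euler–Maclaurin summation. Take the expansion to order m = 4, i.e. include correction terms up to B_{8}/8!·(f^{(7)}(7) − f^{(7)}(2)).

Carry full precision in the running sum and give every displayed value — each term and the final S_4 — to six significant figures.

S_4 ≈ 8.52516

Integral: ∫_2^7 ln(x) dx = 7.23508.
Endpoint term: (f(2) + f(7))/2 = (0.693147 + 1.94591)/2 = 1.31953.
So far: 8.55461.
Correction k=1: B_{2}/2! · (f^{(1)}(7) − f^{(1)}(2)) = 1/12 · (0.142857 − 0.500000) = -0.0297619.
Running total after k=1: 8.52484.
Correction k=2: B_{4}/4! · (f^{(3)}(7) − f^{(3)}(2)) = −1/720 · (0.00583090 − 0.250000) = 0.000339124.
Running total after k=2: 8.52518.
Correction k=3: B_{6}/6! · (f^{(5)}(7) − f^{(5)}(2)) = 1/30240 · (0.00142798 − 0.750000) = -2.47544e-05.
Running total after k=3: 8.52516.
Correction k=4: B_{8}/8! · (f^{(7)}(7) − f^{(7)}(2)) = −1/1209600 · (0.000874271 − 5.62500) = 4.64957e-06.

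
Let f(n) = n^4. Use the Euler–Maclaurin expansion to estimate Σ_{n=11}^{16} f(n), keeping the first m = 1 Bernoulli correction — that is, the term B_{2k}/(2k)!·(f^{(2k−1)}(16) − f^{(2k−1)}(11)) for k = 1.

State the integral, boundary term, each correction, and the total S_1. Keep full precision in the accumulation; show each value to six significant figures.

Integral: ∫_11^16 x^4 dx = 177505.
½[f(11) + f(16)] = ½[14641.0 + 65536.0] = 40088.5.
Running total after boundary: 217594.
Correction k=1: B_{2}/2! · (f^{(1)}(16) − f^{(1)}(11)) = 1/12 · (16384.0 − 5324.00) = 921.667.

S_1 ≈ 218515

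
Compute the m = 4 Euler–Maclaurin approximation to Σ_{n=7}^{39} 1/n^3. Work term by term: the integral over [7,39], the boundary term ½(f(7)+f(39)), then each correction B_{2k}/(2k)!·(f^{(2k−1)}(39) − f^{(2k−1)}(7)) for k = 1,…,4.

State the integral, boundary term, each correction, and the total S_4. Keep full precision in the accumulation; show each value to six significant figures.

S_4 ≈ 0.0114448

∫_7^39 1/x^3 dx evaluates to 0.00987535.
Boundary: ½(f(7) + f(39)) = ½(0.00291545 + 1.68580e-05) = 0.00146615.
So far: 0.0113415.
k=1: B_{2}/(2)! × [f^{(1)}(39) − f^{(1)}(7)] = 1/12 × (-1.29677e-06 − (-0.00124948)) = 0.000104015.
Partial sum through k=1: 0.0114455.
k=2: B_{4}/(4)! × [f^{(3)}(39) − f^{(3)}(7)] = −1/720 × (-1.70515e-08 − (-0.000509992)) = -7.08298e-07.
Partial sum through k=2: 0.0114448.
k=3: B_{6}/(6)! × [f^{(5)}(39) − f^{(5)}(7)] = 1/30240 × (-4.70851e-10 − (-0.000437136)) = 1.44555e-08.
Partial sum through k=3: 0.0114448.
k=4: B_{8}/(8)! × [f^{(7)}(39) − f^{(7)}(7)] = −1/1209600 × (-2.22888e-11 − (-0.000642322)) = -5.31020e-10.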